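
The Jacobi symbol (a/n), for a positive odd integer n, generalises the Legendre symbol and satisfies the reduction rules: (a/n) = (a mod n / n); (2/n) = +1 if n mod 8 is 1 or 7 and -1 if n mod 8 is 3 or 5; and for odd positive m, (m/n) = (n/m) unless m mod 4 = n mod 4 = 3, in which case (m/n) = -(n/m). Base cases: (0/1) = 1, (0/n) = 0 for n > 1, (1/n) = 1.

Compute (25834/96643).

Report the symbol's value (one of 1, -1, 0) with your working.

-1

factor out 2^1: 25834 = 2^1·12917; with 96643 mod 8 = 3, (2/96643) = -1; sign now -1; continue with (12917/96643)
flip (12917/96643) -> (96643/12917): both odd, 12917 mod 4 = 1, 96643 mod 4 = 3, so the flip contributes +1; sign now -1
(96643/12917): 96643 mod 12917 = 6224, so (96643/12917) = (6224/12917)
factor out 2^4: 6224 = 2^4·389; with 12917 mod 8 = 5, (2/12917) = -1; sign now -1; continue with (389/12917)
flip (389/12917) -> (12917/389): both odd, 389 mod 4 = 1, 12917 mod 4 = 1, so the flip contributes +1; sign now -1
(12917/389): 12917 mod 389 = 80, so (12917/389) = (80/389)
factor out 2^4: 80 = 2^4·5; with 389 mod 8 = 5, (2/389) = -1; sign now -1; continue with (5/389)
flip (5/389) -> (389/5): both odd, 5 mod 4 = 1, 389 mod 4 = 1, so the flip contributes +1; sign now -1
(389/5): 389 mod 5 = 4, so (389/5) = (4/5)
factor out 2^2: 4 = 2^2·1; with 5 mod 8 = 5, (2/5) = -1; sign now -1; continue with (1/5)
reached (1/5) = 1, so the symbol is -1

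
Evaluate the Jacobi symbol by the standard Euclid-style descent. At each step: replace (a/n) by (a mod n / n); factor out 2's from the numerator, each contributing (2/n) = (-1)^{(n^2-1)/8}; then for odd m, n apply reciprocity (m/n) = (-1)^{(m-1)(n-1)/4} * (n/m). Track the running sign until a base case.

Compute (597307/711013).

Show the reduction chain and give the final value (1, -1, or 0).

flip (597307/711013) -> (711013/597307): both odd, 597307 mod 4 = 3, 711013 mod 4 = 1, so the flip contributes +1; sign now +1
(711013/597307): 711013 mod 597307 = 113706, so (711013/597307) = (113706/597307)
factor out 2^1: 113706 = 2^1·56853; with 597307 mod 8 = 3, (2/597307) = -1; sign now -1; continue with (56853/597307)
flip (56853/597307) -> (597307/56853): both odd, 56853 mod 4 = 1, 597307 mod 4 = 3, so the flip contributes +1; sign now -1
(597307/56853): 597307 mod 56853 = 28777, so (597307/56853) = (28777/56853)
flip (28777/56853) -> (56853/28777): both odd, 28777 mod 4 = 1, 56853 mod 4 = 1, so the flip contributes +1; sign now -1
(56853/28777): 56853 mod 28777 = 28076, so (56853/28777) = (28076/28777)
factor out 2^2: 28076 = 2^2·7019; with 28777 mod 8 = 1, (2/28777) = +1; sign now -1; continue with (7019/28777)
flip (7019/28777) -> (28777/7019): both odd, 7019 mod 4 = 3, 28777 mod 4 = 1, so the flip contributes +1; sign now -1
(28777/7019): 28777 mod 7019 = 701, so (28777/7019) = (701/7019)
flip (701/7019) -> (7019/701): both odd, 701 mod 4 = 1, 7019 mod 4 = 3, so the flip contributes +1; sign now -1
(7019/701): 7019 mod 701 = 9, so (7019/701) = (9/701)
flip (9/701) -> (701/9): both odd, 9 mod 4 = 1, 701 mod 4 = 1, so the flip contributes +1; sign now -1
(701/9): 701 mod 9 = 8, so (701/9) = (8/9)
factor out 2^3: 8 = 2^3·1; with 9 mod 8 = 1, (2/9) = +1; sign now -1; continue with (1/9)
reached (1/9) = 1, so the symbol is -1

-1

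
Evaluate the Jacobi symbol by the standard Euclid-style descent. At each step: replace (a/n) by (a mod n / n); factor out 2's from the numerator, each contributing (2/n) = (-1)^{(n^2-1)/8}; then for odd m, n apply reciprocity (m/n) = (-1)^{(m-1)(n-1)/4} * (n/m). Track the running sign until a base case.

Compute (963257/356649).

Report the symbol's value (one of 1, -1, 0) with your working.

(963257/356649): 963257 mod 356649 = 249959, so (963257/356649) = (249959/356649)
flip (249959/356649) -> (356649/249959): both odd, 249959 mod 4 = 3, 356649 mod 4 = 1, so the flip contributes +1; sign now +1
(356649/249959): 356649 mod 249959 = 106690, so (356649/249959) = (106690/249959)
factor out 2^1: 106690 = 2^1·53345; with 249959 mod 8 = 7, (2/249959) = +1; sign now +1; continue with (53345/249959)
flip (53345/249959) -> (249959/53345): both odd, 53345 mod 4 = 1, 249959 mod 4 = 3, so the flip contributes +1; sign now +1
(249959/53345): 249959 mod 53345 = 36579, so (249959/53345) = (36579/53345)
flip (36579/53345) -> (53345/36579): both odd, 36579 mod 4 = 3, 53345 mod 4 = 1, so the flip contributes +1; sign now +1
(53345/36579): 53345 mod 36579 = 16766, so (53345/36579) = (16766/36579)
factor out 2^1: 16766 = 2^1·8383; with 36579 mod 8 = 3, (2/36579) = -1; sign now -1; continue with (8383/36579)
flip (8383/36579) -> (36579/8383): both odd, 8383 mod 4 = 3, 36579 mod 4 = 3, so the flip contributes -1; sign now +1
(36579/8383): 36579 mod 8383 = 3047, so (36579/8383) = (3047/8383)
flip (3047/8383) -> (8383/3047): both odd, 3047 mod 4 = 3, 8383 mod 4 = 3, so the flip contributes -1; sign now -1
(8383/3047): 8383 mod 3047 = 2289, so (8383/3047) = (2289/3047)
flip (2289/3047) -> (3047/2289): both odd, 2289 mod 4 = 1, 3047 mod 4 = 3, so the flip contributes +1; sign now -1
(3047/2289): 3047 mod 2289 = 758, so (3047/2289) = (758/2289)
factor out 2^1: 758 = 2^1·379; with 2289 mod 8 = 1, (2/2289) = +1; sign now -1; continue with (379/2289)
flip (379/2289) -> (2289/379): both odd, 379 mod 4 = 3, 2289 mod 4 = 1, so the flip contributes +1; sign now -1
(2289/379): 2289 mod 379 = 15, so (2289/379) = (15/379)
flip (15/379) -> (379/15): both odd, 15 mod 4 = 3, 379 mod 4 = 3, so the flip contributes -1; sign now +1
(379/15): 379 mod 15 = 4, so (379/15) = (4/15)
factor out 2^2: 4 = 2^2·1; with 15 mod 8 = 7, (2/15) = +1; sign now +1; continue with (1/15)
reached (1/15) = 1, so the symbol is +1

1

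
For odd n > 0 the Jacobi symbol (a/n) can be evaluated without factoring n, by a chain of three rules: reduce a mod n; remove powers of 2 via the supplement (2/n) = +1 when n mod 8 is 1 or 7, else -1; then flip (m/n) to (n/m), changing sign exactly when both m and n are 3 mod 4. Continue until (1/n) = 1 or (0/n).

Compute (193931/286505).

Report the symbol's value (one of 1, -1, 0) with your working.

reciprocity: (193931/286505) = +1·(286505/193931) since 193931 mod 4 = 3, 286505 mod 4 = 1; sign now +1
(286505/193931) = (92574/193931)   [reduce mod 193931]
92574 = 2^1·46287; (2/193931) = -1 since 193931 mod 8 = 3, so (92574/193931) = (-1)^1·(46287/193931); sign now -1
reciprocity: (46287/193931) = -1·(193931/46287) since 46287 mod 4 = 3, 193931 mod 4 = 3; sign now +1
(193931/46287) = (8783/46287)   [reduce mod 46287]
reciprocity: (8783/46287) = -1·(46287/8783) since 8783 mod 4 = 3, 46287 mod 4 = 3; sign now -1
(46287/8783) = (2372/8783)   [reduce mod 8783]
2372 = 2^2·593; (2/8783) = +1 since 8783 mod 8 = 7, so (2372/8783) = (+1)^2·(593/8783); sign now -1
reciprocity: (593/8783) = +1·(8783/593) since 593 mod 4 = 1, 8783 mod 4 = 3; sign now -1
(8783/593) = (481/593)   [reduce mod 593]
reciprocity: (481/593) = +1·(593/481) since 481 mod 4 = 1, 593 mod 4 = 1; sign now -1
(593/481) = (112/481)   [reduce mod 481]
112 = 2^4·7; (2/481) = +1 since 481 mod 8 = 1, so (112/481) = (+1)^4·(7/481); sign now -1
reciprocity: (7/481) = +1·(481/7) since 7 mod 4 = 3, 481 mod 4 = 1; sign now -1
(481/7) = (5/7)   [reduce mod 7]
reciprocity: (5/7) = +1·(7/5) since 5 mod 4 = 1, 7 mod 4 = 3; sign now -1
(7/5) = (2/5)   [reduce mod 5]
2 = 2^1·1; (2/5) = -1 since 5 mod 8 = 5, so (2/5) = (-1)^1·(1/5); sign now +1
(1/5) = 1; final value = sign = +1

1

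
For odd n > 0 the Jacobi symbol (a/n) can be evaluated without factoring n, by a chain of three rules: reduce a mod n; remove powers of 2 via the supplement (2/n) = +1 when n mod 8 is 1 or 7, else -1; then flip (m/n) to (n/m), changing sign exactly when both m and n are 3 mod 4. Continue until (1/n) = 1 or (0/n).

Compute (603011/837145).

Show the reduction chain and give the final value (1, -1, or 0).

1

reciprocity: (603011/837145) = +1·(837145/603011) since 603011 mod 4 = 3, 837145 mod 4 = 1; sign now +1
(837145/603011) = (234134/603011)   [reduce mod 603011]
234134 = 2^1·117067; (2/603011) = -1 since 603011 mod 8 = 3, so (234134/603011) = (-1)^1·(117067/603011); sign now -1
reciprocity: (117067/603011) = -1·(603011/117067) since 117067 mod 4 = 3, 603011 mod 4 = 3; sign now +1
(603011/117067) = (17676/117067)   [reduce mod 117067]
17676 = 2^2·4419; (2/117067) = -1 since 117067 mod 8 = 3, so (17676/117067) = (-1)^2·(4419/117067); sign now +1
reciprocity: (4419/117067) = -1·(117067/4419) since 4419 mod 4 = 3, 117067 mod 4 = 3; sign now -1
(117067/4419) = (2173/4419)   [reduce mod 4419]
reciprocity: (2173/4419) = +1·(4419/2173) since 2173 mod 4 = 1, 4419 mod 4 = 3; sign now -1
(4419/2173) = (73/2173)   [reduce mod 2173]
reciprocity: (73/2173) = +1·(2173/73) since 73 mod 4 = 1, 2173 mod 4 = 1; sign now -1
(2173/73) = (56/73)   [reduce mod 73]
56 = 2^3·7; (2/73) = +1 since 73 mod 8 = 1, so (56/73) = (+1)^3·(7/73); sign now -1
reciprocity: (7/73) = +1·(73/7) since 7 mod 4 = 3, 73 mod 4 = 1; sign now -1
(73/7) = (3/7)   [reduce mod 7]
reciprocity: (3/7) = -1·(7/3) since 3 mod 4 = 3, 7 mod 4 = 3; sign now +1
(7/3) = (1/3)   [reduce mod 3]
(1/3) = 1; final value = sign = +1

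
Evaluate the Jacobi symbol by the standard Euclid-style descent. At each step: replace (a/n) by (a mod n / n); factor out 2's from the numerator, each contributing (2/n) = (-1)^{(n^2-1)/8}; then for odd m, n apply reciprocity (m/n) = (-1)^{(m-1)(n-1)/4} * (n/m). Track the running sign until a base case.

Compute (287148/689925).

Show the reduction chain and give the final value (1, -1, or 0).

0

factor out 2^2: 287148 = 2^2·71787; with 689925 mod 8 = 5, (2/689925) = -1; sign now +1; continue with (71787/689925)
flip (71787/689925) -> (689925/71787): both odd, 71787 mod 4 = 3, 689925 mod 4 = 1, so the flip contributes +1; sign now +1
(689925/71787): 689925 mod 71787 = 43842, so (689925/71787) = (43842/71787)
factor out 2^1: 43842 = 2^1·21921; with 71787 mod 8 = 3, (2/71787) = -1; sign now -1; continue with (21921/71787)
flip (21921/71787) -> (71787/21921): both odd, 21921 mod 4 = 1, 71787 mod 4 = 3, so the flip contributes +1; sign now -1
(71787/21921): 71787 mod 21921 = 6024, so (71787/21921) = (6024/21921)
factor out 2^3: 6024 = 2^3·753; with 21921 mod 8 = 1, (2/21921) = +1; sign now -1; continue with (753/21921)
flip (753/21921) -> (21921/753): both odd, 753 mod 4 = 1, 21921 mod 4 = 1, so the flip contributes +1; sign now -1
(21921/753): 21921 mod 753 = 84, so (21921/753) = (84/753)
factor out 2^2: 84 = 2^2·21; with 753 mod 8 = 1, (2/753) = +1; sign now -1; continue with (21/753)
flip (21/753) -> (753/21): both odd, 21 mod 4 = 1, 753 mod 4 = 1, so the flip contributes +1; sign now -1
(753/21): 753 mod 21 = 18, so (753/21) = (18/21)
factor out 2^1: 18 = 2^1·9; with 21 mod 8 = 5, (2/21) = -1; sign now +1; continue with (9/21)
flip (9/21) -> (21/9): both odd, 9 mod 4 = 1, 21 mod 4 = 1, so the flip contributes +1; sign now +1
(21/9): 21 mod 9 = 3, so (21/9) = (3/9)
flip (3/9) -> (9/3): both odd, 3 mod 4 = 3, 9 mod 4 = 1, so the flip contributes +1; sign now +1
(9/3): 9 mod 3 = 0, so (9/3) = (0/3)
reached (0/3); gcd(a, n) > 1, so (0/3) = 0 and the symbol is 0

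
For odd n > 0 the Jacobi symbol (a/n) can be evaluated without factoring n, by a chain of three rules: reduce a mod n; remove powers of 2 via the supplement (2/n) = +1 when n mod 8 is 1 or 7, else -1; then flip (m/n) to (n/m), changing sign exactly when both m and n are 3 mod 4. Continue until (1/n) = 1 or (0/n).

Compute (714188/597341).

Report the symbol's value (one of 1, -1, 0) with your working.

(714188/597341): 714188 mod 597341 = 116847, so (714188/597341) = (116847/597341)
flip (116847/597341) -> (597341/116847): both odd, 116847 mod 4 = 3, 597341 mod 4 = 1, so the flip contributes +1; sign now +1
(597341/116847): 597341 mod 116847 = 13106, so (597341/116847) = (13106/116847)
factor out 2^1: 13106 = 2^1·6553; with 116847 mod 8 = 7, (2/116847) = +1; sign now +1; continue with (6553/116847)
flip (6553/116847) -> (116847/6553): both odd, 6553 mod 4 = 1, 116847 mod 4 = 3, so the flip contributes +1; sign now +1
(116847/6553): 116847 mod 6553 = 5446, so (116847/6553) = (5446/6553)
factor out 2^1: 5446 = 2^1·2723; with 6553 mod 8 = 1, (2/6553) = +1; sign now +1; continue with (2723/6553)
flip (2723/6553) -> (6553/2723): both odd, 2723 mod 4 = 3, 6553 mod 4 = 1, so the flip contributes +1; sign now +1
(6553/2723): 6553 mod 2723 = 1107, so (6553/2723) = (1107/2723)
flip (1107/2723) -> (2723/1107): both odd, 1107 mod 4 = 3, 2723 mod 4 = 3, so the flip contributes -1; sign now -1
(2723/1107): 2723 mod 1107 = 509, so (2723/1107) = (509/1107)
flip (509/1107) -> (1107/509): both odd, 509 mod 4 = 1, 1107 mod 4 = 3, so the flip contributes +1; sign now -1
(1107/509): 1107 mod 509 = 89, so (1107/509) = (89/509)
flip (89/509) -> (509/89): both odd, 89 mod 4 = 1, 509 mod 4 = 1, so the flip contributes +1; sign now -1
(509/89): 509 mod 89 = 64, so (509/89) = (64/89)
factor out 2^6: 64 = 2^6·1; with 89 mod 8 = 1, (2/89) = +1; sign now -1; continue with (1/89)
reached (1/89) = 1, so the symbol is -1

-1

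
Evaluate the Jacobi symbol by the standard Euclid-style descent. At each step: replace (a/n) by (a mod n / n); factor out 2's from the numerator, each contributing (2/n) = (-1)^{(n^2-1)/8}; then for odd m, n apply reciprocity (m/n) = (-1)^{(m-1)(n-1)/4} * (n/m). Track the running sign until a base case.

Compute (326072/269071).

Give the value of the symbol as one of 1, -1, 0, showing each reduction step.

1

(326072/269071) = (57001/269071)   [reduce mod 269071]
reciprocity: (57001/269071) = +1·(269071/57001) since 57001 mod 4 = 1, 269071 mod 4 = 3; sign now +1
(269071/57001) = (41067/57001)   [reduce mod 57001]
reciprocity: (41067/57001) = +1·(57001/41067) since 41067 mod 4 = 3, 57001 mod 4 = 1; sign now +1
(57001/41067) = (15934/41067)   [reduce mod 41067]
15934 = 2^1·7967; (2/41067) = -1 since 41067 mod 8 = 3, so (15934/41067) = (-1)^1·(7967/41067); sign now -1
reciprocity: (7967/41067) = -1·(41067/7967) since 7967 mod 4 = 3, 41067 mod 4 = 3; sign now +1
(41067/7967) = (1232/7967)   [reduce mod 7967]
1232 = 2^4·77; (2/7967) = +1 since 7967 mod 8 = 7, so (1232/7967) = (+1)^4·(77/7967); sign now +1
reciprocity: (77/7967) = +1·(7967/77) since 77 mod 4 = 1, 7967 mod 4 = 3; sign now +1
(7967/77) = (36/77)   [reduce mod 77]
36 = 2^2·9; (2/77) = -1 since 77 mod 8 = 5, so (36/77) = (-1)^2·(9/77); sign now +1
reciprocity: (9/77) = +1·(77/9) since 9 mod 4 = 1, 77 mod 4 = 1; sign now +1
(77/9) = (5/9)   [reduce mod 9]
reciprocity: (5/9) = +1·(9/5) since 5 mod 4 = 1, 9 mod 4 = 1; sign now +1
(9/5) = (4/5)   [reduce mod 5]
4 = 2^2·1; (2/5) = -1 since 5 mod 8 = 5, so (4/5) = (-1)^2·(1/5); sign now +1
(1/5) = 1; final value = sign = +1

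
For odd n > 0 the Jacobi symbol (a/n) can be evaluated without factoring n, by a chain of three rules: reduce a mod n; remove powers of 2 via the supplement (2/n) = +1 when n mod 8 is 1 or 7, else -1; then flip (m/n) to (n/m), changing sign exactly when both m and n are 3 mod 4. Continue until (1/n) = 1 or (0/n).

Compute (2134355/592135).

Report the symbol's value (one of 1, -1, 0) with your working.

0

(2134355/592135): 2134355 mod 592135 = 357950, so (2134355/592135) = (357950/592135)
factor out 2^1: 357950 = 2^1·178975; with 592135 mod 8 = 7, (2/592135) = +1; sign now +1; continue with (178975/592135)
flip (178975/592135) -> (592135/178975): both odd, 178975 mod 4 = 3, 592135 mod 4 = 3, so the flip contributes -1; sign now -1
(592135/178975): 592135 mod 178975 = 55210, so (592135/178975) = (55210/178975)
factor out 2^1: 55210 = 2^1·27605; with 178975 mod 8 = 7, (2/178975) = +1; sign now -1; continue with (27605/178975)
flip (27605/178975) -> (178975/27605): both odd, 27605 mod 4 = 1, 178975 mod 4 = 3, so the flip contributes +1; sign now -1
(178975/27605): 178975 mod 27605 = 13345, so (178975/27605) = (13345/27605)
flip (13345/27605) -> (27605/13345): both odd, 13345 mod 4 = 1, 27605 mod 4 = 1, so the flip contributes +1; sign now -1
(27605/13345): 27605 mod 13345 = 915, so (27605/13345) = (915/13345)
flip (915/13345) -> (13345/915): both odd, 915 mod 4 = 3, 13345 mod 4 = 1, so the flip contributes +1; sign now -1
(13345/915): 13345 mod 915 = 535, so (13345/915) = (535/915)
flip (535/915) -> (915/535): both odd, 535 mod 4 = 3, 915 mod 4 = 3, so the flip contributes -1; sign now +1
(915/535): 915 mod 535 = 380, so (915/535) = (380/535)
factor out 2^2: 380 = 2^2·95; with 535 mod 8 = 7, (2/535) = +1; sign now +1; continue with (95/535)
flip (95/535) -> (535/95): both odd, 95 mod 4 = 3, 535 mod 4 = 3, so the flip contributes -1; sign now -1
(535/95): 535 mod 95 = 60, so (535/95) = (60/95)
factor out 2^2: 60 = 2^2·15; with 95 mod 8 = 7, (2/95) = +1; sign now -1; continue with (15/95)
flip (15/95) -> (95/15): both odd, 15 mod 4 = 3, 95 mod 4 = 3, so the flip contributes -1; sign now +1
(95/15): 95 mod 15 = 5, so (95/15) = (5/15)
flip (5/15) -> (15/5): both odd, 5 mod 4 = 1, 15 mod 4 = 3, so the flip contributes +1; sign now +1
(15/5): 15 mod 5 = 0, so (15/5) = (0/5)
reached (0/5); gcd(a, n) > 1, so (0/5) = 0 and the symbol is 0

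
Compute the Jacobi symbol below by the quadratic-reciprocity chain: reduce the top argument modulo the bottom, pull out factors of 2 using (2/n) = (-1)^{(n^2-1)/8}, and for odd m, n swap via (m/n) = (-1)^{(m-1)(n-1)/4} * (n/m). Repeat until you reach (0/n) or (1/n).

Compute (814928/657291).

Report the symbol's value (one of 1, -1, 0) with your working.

(814928/657291): 814928 mod 657291 = 157637, so (814928/657291) = (157637/657291)
flip (157637/657291) -> (657291/157637): both odd, 157637 mod 4 = 1, 657291 mod 4 = 3, so the flip contributes +1; sign now +1
(657291/157637): 657291 mod 157637 = 26743, so (657291/157637) = (26743/157637)
flip (26743/157637) -> (157637/26743): both odd, 26743 mod 4 = 3, 157637 mod 4 = 1, so the flip contributes +1; sign now +1
(157637/26743): 157637 mod 26743 = 23922, so (157637/26743) = (23922/26743)
factor out 2^1: 23922 = 2^1·11961; with 26743 mod 8 = 7, (2/26743) = +1; sign now +1; continue with (11961/26743)
flip (11961/26743) -> (26743/11961): both odd, 11961 mod 4 = 1, 26743 mod 4 = 3, so the flip contributes +1; sign now +1
(26743/11961): 26743 mod 11961 = 2821, so (26743/11961) = (2821/11961)
flip (2821/11961) -> (11961/2821): both odd, 2821 mod 4 = 1, 11961 mod 4 = 1, so the flip contributes +1; sign now +1
(11961/2821): 11961 mod 2821 = 677, so (11961/2821) = (677/2821)
flip (677/2821) -> (2821/677): both odd, 677 mod 4 = 1, 2821 mod 4 = 1, so the flip contributes +1; sign now +1
(2821/677): 2821 mod 677 = 113, so (2821/677) = (113/677)
flip (113/677) -> (677/113): both odd, 113 mod 4 = 1, 677 mod 4 = 1, so the flip contributes +1; sign now +1
(677/113): 677 mod 113 = 112, so (677/113) = (112/113)
factor out 2^4: 112 = 2^4·7; with 113 mod 8 = 1, (2/113) = +1; sign now +1; continue with (7/113)
flip (7/113) -> (113/7): both odd, 7 mod 4 = 3, 113 mod 4 = 1, so the flip contributes +1; sign now +1
(113/7): 113 mod 7 = 1, so (113/7) = (1/7)
reached (1/7) = 1, so the symbol is +1

1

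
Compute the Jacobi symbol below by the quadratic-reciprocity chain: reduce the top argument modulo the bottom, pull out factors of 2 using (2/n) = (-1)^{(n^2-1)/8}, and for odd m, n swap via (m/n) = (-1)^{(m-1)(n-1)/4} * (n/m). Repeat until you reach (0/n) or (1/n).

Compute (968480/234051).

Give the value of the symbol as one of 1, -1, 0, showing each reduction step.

-1

(968480/234051) = (32276/234051)   [reduce mod 234051]
32276 = 2^2·8069; (2/234051) = -1 since 234051 mod 8 = 3, so (32276/234051) = (-1)^2·(8069/234051); sign now +1
reciprocity: (8069/234051) = +1·(234051/8069) since 8069 mod 4 = 1, 234051 mod 4 = 3; sign now +1
(234051/8069) = (50/8069)   [reduce mod 8069]
50 = 2^1·25; (2/8069) = -1 since 8069 mod 8 = 5, so (50/8069) = (-1)^1·(25/8069); sign now -1
reciprocity: (25/8069) = +1·(8069/25) since 25 mod 4 = 1, 8069 mod 4 = 1; sign now -1
(8069/25) = (19/25)   [reduce mod 25]
reciprocity: (19/25) = +1·(25/19) since 19 mod 4 = 3, 25 mod 4 = 1; sign now -1
(25/19) = (6/19)   [reduce mod 19]
6 = 2^1·3; (2/19) = -1 since 19 mod 8 = 3, so (6/19) = (-1)^1·(3/19); sign now +1
reciprocity: (3/19) = -1·(19/3) since 3 mod 4 = 3, 19 mod 4 = 3; sign now -1
(19/3) = (1/3)   [reduce mod 3]
(1/3) = 1; final value = sign = -1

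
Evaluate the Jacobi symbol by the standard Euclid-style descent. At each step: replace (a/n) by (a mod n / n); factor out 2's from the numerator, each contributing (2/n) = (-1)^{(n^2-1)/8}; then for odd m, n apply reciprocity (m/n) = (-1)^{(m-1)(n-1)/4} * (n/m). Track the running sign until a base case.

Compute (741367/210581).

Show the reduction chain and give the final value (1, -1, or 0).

1

(741367/210581) = (109624/210581)   [reduce mod 210581]
109624 = 2^3·13703; (2/210581) = -1 since 210581 mod 8 = 5, so (109624/210581) = (-1)^3·(13703/210581); sign now -1
reciprocity: (13703/210581) = +1·(210581/13703) since 13703 mod 4 = 3, 210581 mod 4 = 1; sign now -1
(210581/13703) = (5036/13703)   [reduce mod 13703]
5036 = 2^2·1259; (2/13703) = +1 since 13703 mod 8 = 7, so (5036/13703) = (+1)^2·(1259/13703); sign now -1
reciprocity: (1259/13703) = -1·(13703/1259) since 1259 mod 4 = 3, 13703 mod 4 = 3; sign now +1
(13703/1259) = (1113/1259)   [reduce mod 1259]
reciprocity: (1113/1259) = +1·(1259/1113) since 1113 mod 4 = 1, 1259 mod 4 = 3; sign now +1
(1259/1113) = (146/1113)   [reduce mod 1113]
146 = 2^1·73; (2/1113) = +1 since 1113 mod 8 = 1, so (146/1113) = (+1)^1·(73/1113); sign now +1
reciprocity: (73/1113) = +1·(1113/73) since 73 mod 4 = 1, 1113 mod 4 = 1; sign now +1
(1113/73) = (18/73)   [reduce mod 73]
18 = 2^1·9; (2/73) = +1 since 73 mod 8 = 1, so (18/73) = (+1)^1·(9/73); sign now +1
reciprocity: (9/73) = +1·(73/9) since 9 mod 4 = 1, 73 mod 4 = 1; sign now +1
(73/9) = (1/9)   [reduce mod 9]
(1/9) = 1; final value = sign = +1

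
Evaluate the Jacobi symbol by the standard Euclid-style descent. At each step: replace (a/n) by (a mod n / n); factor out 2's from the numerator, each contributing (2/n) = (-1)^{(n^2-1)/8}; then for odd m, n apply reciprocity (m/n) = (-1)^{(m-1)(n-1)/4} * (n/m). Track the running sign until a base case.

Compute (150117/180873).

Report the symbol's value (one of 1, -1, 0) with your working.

0

flip (150117/180873) -> (180873/150117): both odd, 150117 mod 4 = 1, 180873 mod 4 = 1, so the flip contributes +1; sign now +1
(180873/150117): 180873 mod 150117 = 30756, so (180873/150117) = (30756/150117)
factor out 2^2: 30756 = 2^2·7689; with 150117 mod 8 = 5, (2/150117) = -1; sign now +1; continue with (7689/150117)
flip (7689/150117) -> (150117/7689): both odd, 7689 mod 4 = 1, 150117 mod 4 = 1, so the flip contributes +1; sign now +1
(150117/7689): 150117 mod 7689 = 4026, so (150117/7689) = (4026/7689)
factor out 2^1: 4026 = 2^1·2013; with 7689 mod 8 = 1, (2/7689) = +1; sign now +1; continue with (2013/7689)
flip (2013/7689) -> (7689/2013): both odd, 2013 mod 4 = 1, 7689 mod 4 = 1, so the flip contributes +1; sign now +1
(7689/2013): 7689 mod 2013 = 1650, so (7689/2013) = (1650/2013)
factor out 2^1: 1650 = 2^1·825; with 2013 mod 8 = 5, (2/2013) = -1; sign now -1; continue with (825/2013)
flip (825/2013) -> (2013/825): both odd, 825 mod 4 = 1, 2013 mod 4 = 1, so the flip contributes +1; sign now -1
(2013/825): 2013 mod 825 = 363, so (2013/825) = (363/825)
flip (363/825) -> (825/363): both odd, 363 mod 4 = 3, 825 mod 4 = 1, so the flip contributes +1; sign now -1
(825/363): 825 mod 363 = 99, so (825/363) = (99/363)
flip (99/363) -> (363/99): both odd, 99 mod 4 = 3, 363 mod 4 = 3, so the flip contributes -1; sign now +1
(363/99): 363 mod 99 = 66, so (363/99) = (66/99)
factor out 2^1: 66 = 2^1·33; with 99 mod 8 = 3, (2/99) = -1; sign now -1; continue with (33/99)
flip (33/99) -> (99/33): both odd, 33 mod 4 = 1, 99 mod 4 = 3, so the flip contributes +1; sign now -1
(99/33): 99 mod 33 = 0, so (99/33) = (0/33)
reached (0/33); gcd(a, n) > 1, so (0/33) = 0 and the symbol is 0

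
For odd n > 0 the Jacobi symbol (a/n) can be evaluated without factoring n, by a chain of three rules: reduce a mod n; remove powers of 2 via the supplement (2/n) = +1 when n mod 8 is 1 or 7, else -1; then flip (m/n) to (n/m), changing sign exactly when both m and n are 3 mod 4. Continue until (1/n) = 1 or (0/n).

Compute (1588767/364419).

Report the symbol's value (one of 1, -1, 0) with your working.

(1588767/364419): 1588767 mod 364419 = 131091, so (1588767/364419) = (131091/364419)
flip (131091/364419) -> (364419/131091): both odd, 131091 mod 4 = 3, 364419 mod 4 = 3, so the flip contributes -1; sign now -1
(364419/131091): 364419 mod 131091 = 102237, so (364419/131091) = (102237/131091)
flip (102237/131091) -> (131091/102237): both odd, 102237 mod 4 = 1, 131091 mod 4 = 3, so the flip contributes +1; sign now -1
(131091/102237): 131091 mod 102237 = 28854, so (131091/102237) = (28854/102237)
factor out 2^1: 28854 = 2^1·14427; with 102237 mod 8 = 5, (2/102237) = -1; sign now +1; continue with (14427/102237)
flip (14427/102237) -> (102237/14427): both odd, 14427 mod 4 = 3, 102237 mod 4 = 1, so the flip contributes +1; sign now +1
(102237/14427): 102237 mod 14427 = 1248, so (102237/14427) = (1248/14427)
factor out 2^5: 1248 = 2^5·39; with 14427 mod 8 = 3, (2/14427) = -1; sign now -1; continue with (39/14427)
flip (39/14427) -> (14427/39): both odd, 39 mod 4 = 3, 14427 mod 4 = 3, so the flip contributes -1; sign now +1
(14427/39): 14427 mod 39 = 36, so (14427/39) = (36/39)
factor out 2^2: 36 = 2^2·9; with 39 mod 8 = 7, (2/39) = +1; sign now +1; continue with (9/39)
flip (9/39) -> (39/9): both odd, 9 mod 4 = 1, 39 mod 4 = 3, so the flip contributes +1; sign now +1
(39/9): 39 mod 9 = 3, so (39/9) = (3/9)
flip (3/9) -> (9/3): both odd, 3 mod 4 = 3, 9 mod 4 = 1, so the flip contributes +1; sign now +1
(9/3): 9 mod 3 = 0, so (9/3) = (0/3)
reached (0/3); gcd(a, n) > 1, so (0/3) = 0 and the symbol is 0

0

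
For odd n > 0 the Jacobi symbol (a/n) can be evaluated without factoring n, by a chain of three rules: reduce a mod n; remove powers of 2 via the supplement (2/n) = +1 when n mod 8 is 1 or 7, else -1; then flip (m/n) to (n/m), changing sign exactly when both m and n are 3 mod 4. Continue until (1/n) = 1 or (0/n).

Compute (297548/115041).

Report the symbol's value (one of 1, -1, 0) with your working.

1

(297548/115041): 297548 mod 115041 = 67466, so (297548/115041) = (67466/115041)
factor out 2^1: 67466 = 2^1·33733; with 115041 mod 8 = 1, (2/115041) = +1; sign now +1; continue with (33733/115041)
flip (33733/115041) -> (115041/33733): both odd, 33733 mod 4 = 1, 115041 mod 4 = 1, so the flip contributes +1; sign now +1
(115041/33733): 115041 mod 33733 = 13842, so (115041/33733) = (13842/33733)
factor out 2^1: 13842 = 2^1·6921; with 33733 mod 8 = 5, (2/33733) = -1; sign now -1; continue with (6921/33733)
flip (6921/33733) -> (33733/6921): both odd, 6921 mod 4 = 1, 33733 mod 4 = 1, so the flip contributes +1; sign now -1
(33733/6921): 33733 mod 6921 = 6049, so (33733/6921) = (6049/6921)
flip (6049/6921) -> (6921/6049): both odd, 6049 mod 4 = 1, 6921 mod 4 = 1, so the flip contributes +1; sign now -1
(6921/6049): 6921 mod 6049 = 872, so (6921/6049) = (872/6049)
factor out 2^3: 872 = 2^3·109; with 6049 mod 8 = 1, (2/6049) = +1; sign now -1; continue with (109/6049)
flip (109/6049) -> (6049/109): both odd, 109 mod 4 = 1, 6049 mod 4 = 1, so the flip contributes +1; sign now -1
(6049/109): 6049 mod 109 = 54, so (6049/109) = (54/109)
factor out 2^1: 54 = 2^1·27; with 109 mod 8 = 5, (2/109) = -1; sign now +1; continue with (27/109)
flip (27/109) -> (109/27): both odd, 27 mod 4 = 3, 109 mod 4 = 1, so the flip contributes +1; sign now +1
(109/27): 109 mod 27 = 1, so (109/27) = (1/27)
reached (1/27) = 1, so the symbol is +1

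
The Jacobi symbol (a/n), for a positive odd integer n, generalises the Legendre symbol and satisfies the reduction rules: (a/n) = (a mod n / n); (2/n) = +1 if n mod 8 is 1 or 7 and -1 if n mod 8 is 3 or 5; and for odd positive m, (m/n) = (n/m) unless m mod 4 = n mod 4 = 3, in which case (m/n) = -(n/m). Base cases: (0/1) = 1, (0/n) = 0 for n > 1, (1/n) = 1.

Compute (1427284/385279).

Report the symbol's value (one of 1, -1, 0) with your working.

(1427284/385279): 1427284 mod 385279 = 271447, so (1427284/385279) = (271447/385279)
flip (271447/385279) -> (385279/271447): both odd, 271447 mod 4 = 3, 385279 mod 4 = 3, so the flip contributes -1; sign now -1
(385279/271447): 385279 mod 271447 = 113832, so (385279/271447) = (113832/271447)
factor out 2^3: 113832 = 2^3·14229; with 271447 mod 8 = 7, (2/271447) = +1; sign now -1; continue with (14229/271447)
flip (14229/271447) -> (271447/14229): both odd, 14229 mod 4 = 1, 271447 mod 4 = 3, so the flip contributes +1; sign now -1
(271447/14229): 271447 mod 14229 = 1096, so (271447/14229) = (1096/14229)
factor out 2^3: 1096 = 2^3·137; with 14229 mod 8 = 5, (2/14229) = -1; sign now +1; continue with (137/14229)
flip (137/14229) -> (14229/137): both odd, 137 mod 4 = 1, 14229 mod 4 = 1, so the flip contributes +1; sign now +1
(14229/137): 14229 mod 137 = 118, so (14229/137) = (118/137)
factor out 2^1: 118 = 2^1·59; with 137 mod 8 = 1, (2/137) = +1; sign now +1; continue with (59/137)
flip (59/137) -> (137/59): both odd, 59 mod 4 = 3, 137 mod 4 = 1, so the flip contributes +1; sign now +1
(137/59): 137 mod 59 = 19, so (137/59) = (19/59)
flip (19/59) -> (59/19): both odd, 19 mod 4 = 3, 59 mod 4 = 3, so the flip contributes -1; sign now -1
(59/19): 59 mod 19 = 2, so (59/19) = (2/19)
factor out 2^1: 2 = 2^1·1; with 19 mod 8 = 3, (2/19) = -1; sign now +1; continue with (1/19)
reached (1/19) = 1, so the symbol is +1

1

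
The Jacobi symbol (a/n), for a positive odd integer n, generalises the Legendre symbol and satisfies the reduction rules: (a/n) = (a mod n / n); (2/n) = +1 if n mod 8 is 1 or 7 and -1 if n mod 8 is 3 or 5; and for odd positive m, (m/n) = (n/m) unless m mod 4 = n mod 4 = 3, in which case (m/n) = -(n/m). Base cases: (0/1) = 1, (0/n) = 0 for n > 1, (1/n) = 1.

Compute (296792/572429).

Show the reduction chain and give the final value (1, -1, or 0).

1

factor out 2^3: 296792 = 2^3·37099; with 572429 mod 8 = 5, (2/572429) = -1; sign now -1; continue with (37099/572429)
flip (37099/572429) -> (572429/37099): both odd, 37099 mod 4 = 3, 572429 mod 4 = 1, so the flip contributes +1; sign now -1
(572429/37099): 572429 mod 37099 = 15944, so (572429/37099) = (15944/37099)
factor out 2^3: 15944 = 2^3·1993; with 37099 mod 8 = 3, (2/37099) = -1; sign now +1; continue with (1993/37099)
flip (1993/37099) -> (37099/1993): both odd, 1993 mod 4 = 1, 37099 mod 4 = 3, so the flip contributes +1; sign now +1
(37099/1993): 37099 mod 1993 = 1225, so (37099/1993) = (1225/1993)
flip (1225/1993) -> (1993/1225): both odd, 1225 mod 4 = 1, 1993 mod 4 = 1, so the flip contributes +1; sign now +1
(1993/1225): 1993 mod 1225 = 768, so (1993/1225) = (768/1225)
factor out 2^8: 768 = 2^8·3; with 1225 mod 8 = 1, (2/1225) = +1; sign now +1; continue with (3/1225)
flip (3/1225) -> (1225/3): both odd, 3 mod 4 = 3, 1225 mod 4 = 1, so the flip contributes +1; sign now +1
(1225/3): 1225 mod 3 = 1, so (1225/3) = (1/3)
reached (1/3) = 1, so the symbol is +1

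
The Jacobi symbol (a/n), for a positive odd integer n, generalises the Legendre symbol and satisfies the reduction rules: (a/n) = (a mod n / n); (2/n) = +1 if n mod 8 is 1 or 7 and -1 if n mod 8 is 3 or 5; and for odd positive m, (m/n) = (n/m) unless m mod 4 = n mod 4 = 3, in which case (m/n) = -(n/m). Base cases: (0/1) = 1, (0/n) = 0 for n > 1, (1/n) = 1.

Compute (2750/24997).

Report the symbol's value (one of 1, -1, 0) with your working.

factor out 2^1: 2750 = 2^1·1375; with 24997 mod 8 = 5, (2/24997) = -1; sign now -1; continue with (1375/24997)
flip (1375/24997) -> (24997/1375): both odd, 1375 mod 4 = 3, 24997 mod 4 = 1, so the flip contributes +1; sign now -1
(24997/1375): 24997 mod 1375 = 247, so (24997/1375) = (247/1375)
flip (247/1375) -> (1375/247): both odd, 247 mod 4 = 3, 1375 mod 4 = 3, so the flip contributes -1; sign now +1
(1375/247): 1375 mod 247 = 140, so (1375/247) = (140/247)
factor out 2^2: 140 = 2^2·35; with 247 mod 8 = 7, (2/247) = +1; sign now +1; continue with (35/247)
flip (35/247) -> (247/35): both odd, 35 mod 4 = 3, 247 mod 4 = 3, so the flip contributes -1; sign now -1
(247/35): 247 mod 35 = 2, so (247/35) = (2/35)
factor out 2^1: 2 = 2^1·1; with 35 mod 8 = 3, (2/35) = -1; sign now +1; continue with (1/35)
reached (1/35) = 1, so the symbol is +1

1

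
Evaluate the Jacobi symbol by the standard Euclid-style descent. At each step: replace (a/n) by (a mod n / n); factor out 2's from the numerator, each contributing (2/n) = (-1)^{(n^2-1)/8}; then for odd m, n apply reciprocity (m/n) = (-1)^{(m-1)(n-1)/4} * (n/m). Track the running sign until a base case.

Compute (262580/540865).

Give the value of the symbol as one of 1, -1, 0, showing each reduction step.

factor out 2^2: 262580 = 2^2·65645; with 540865 mod 8 = 1, (2/540865) = +1; sign now +1; continue with (65645/540865)
flip (65645/540865) -> (540865/65645): both odd, 65645 mod 4 = 1, 540865 mod 4 = 1, so the flip contributes +1; sign now +1
(540865/65645): 540865 mod 65645 = 15705, so (540865/65645) = (15705/65645)
flip (15705/65645) -> (65645/15705): both odd, 15705 mod 4 = 1, 65645 mod 4 = 1, so the flip contributes +1; sign now +1
(65645/15705): 65645 mod 15705 = 2825, so (65645/15705) = (2825/15705)
flip (2825/15705) -> (15705/2825): both odd, 2825 mod 4 = 1, 15705 mod 4 = 1, so the flip contributes +1; sign now +1
(15705/2825): 15705 mod 2825 = 1580, so (15705/2825) = (1580/2825)
factor out 2^2: 1580 = 2^2·395; with 2825 mod 8 = 1, (2/2825) = +1; sign now +1; continue with (395/2825)
flip (395/2825) -> (2825/395): both odd, 395 mod 4 = 3, 2825 mod 4 = 1, so the flip contributes +1; sign now +1
(2825/395): 2825 mod 395 = 60, so (2825/395) = (60/395)
factor out 2^2: 60 = 2^2·15; with 395 mod 8 = 3, (2/395) = -1; sign now +1; continue with (15/395)
flip (15/395) -> (395/15): both odd, 15 mod 4 = 3, 395 mod 4 = 3, so the flip contributes -1; sign now -1
(395/15): 395 mod 15 = 5, so (395/15) = (5/15)
flip (5/15) -> (15/5): both odd, 5 mod 4 = 1, 15 mod 4 = 3, so the flip contributes +1; sign now -1
(15/5): 15 mod 5 = 0, so (15/5) = (0/5)
reached (0/5); gcd(a, n) > 1, so (0/5) = 0 and the symbol is 0

0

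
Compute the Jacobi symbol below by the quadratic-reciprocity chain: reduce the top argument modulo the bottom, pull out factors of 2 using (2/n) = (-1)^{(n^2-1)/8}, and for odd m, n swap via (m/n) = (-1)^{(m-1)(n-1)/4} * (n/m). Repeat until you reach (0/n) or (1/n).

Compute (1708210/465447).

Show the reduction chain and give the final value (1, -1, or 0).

-1

(1708210/465447) = (311869/465447)   [reduce mod 465447]
reciprocity: (311869/465447) = +1·(465447/311869) since 311869 mod 4 = 1, 465447 mod 4 = 3; sign now +1
(465447/311869) = (153578/311869)   [reduce mod 311869]
153578 = 2^1·76789; (2/311869) = -1 since 311869 mod 8 = 5, so (153578/311869) = (-1)^1·(76789/311869); sign now -1
reciprocity: (76789/311869) = +1·(311869/76789) since 76789 mod 4 = 1, 311869 mod 4 = 1; sign now -1
(311869/76789) = (4713/76789)   [reduce mod 76789]
reciprocity: (4713/76789) = +1·(76789/4713) since 4713 mod 4 = 1, 76789 mod 4 = 1; sign now -1
(76789/4713) = (1381/4713)   [reduce mod 4713]
reciprocity: (1381/4713) = +1·(4713/1381) since 1381 mod 4 = 1, 4713 mod 4 = 1; sign now -1
(4713/1381) = (570/1381)   [reduce mod 1381]
570 = 2^1·285; (2/1381) = -1 since 1381 mod 8 = 5, so (570/1381) = (-1)^1·(285/1381); sign now +1
reciprocity: (285/1381) = +1·(1381/285) since 285 mod 4 = 1, 1381 mod 4 = 1; sign now +1
(1381/285) = (241/285)   [reduce mod 285]
reciprocity: (241/285) = +1·(285/241) since 241 mod 4 = 1, 285 mod 4 = 1; sign now +1
(285/241) = (44/241)   [reduce mod 241]
44 = 2^2·11; (2/241) = +1 since 241 mod 8 = 1, so (44/241) = (+1)^2·(11/241); sign now +1
reciprocity: (11/241) = +1·(241/11) since 11 mod 4 = 3, 241 mod 4 = 1; sign now +1
(241/11) = (10/11)   [reduce mod 11]
10 = 2^1·5; (2/11) = -1 since 11 mod 8 = 3, so (10/11) = (-1)^1·(5/11); sign now -1
reciprocity: (5/11) = +1·(11/5) since 5 mod 4 = 1, 11 mod 4 = 3; sign now -1
(11/5) = (1/5)   [reduce mod 5]
(1/5) = 1; final value = sign = -1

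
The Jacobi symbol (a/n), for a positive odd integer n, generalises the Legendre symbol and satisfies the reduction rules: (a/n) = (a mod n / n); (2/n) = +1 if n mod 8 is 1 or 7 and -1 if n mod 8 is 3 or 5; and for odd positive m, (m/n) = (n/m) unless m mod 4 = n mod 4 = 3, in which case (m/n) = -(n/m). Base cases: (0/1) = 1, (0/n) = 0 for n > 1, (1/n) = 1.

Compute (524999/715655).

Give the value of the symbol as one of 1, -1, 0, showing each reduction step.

reciprocity: (524999/715655) = -1·(715655/524999) since 524999 mod 4 = 3, 715655 mod 4 = 3; sign now -1
(715655/524999) = (190656/524999)   [reduce mod 524999]
190656 = 2^6·2979; (2/524999) = +1 since 524999 mod 8 = 7, so (190656/524999) = (+1)^6·(2979/524999); sign now -1
reciprocity: (2979/524999) = -1·(524999/2979) since 2979 mod 4 = 3, 524999 mod 4 = 3; sign now +1
(524999/2979) = (695/2979)   [reduce mod 2979]
reciprocity: (695/2979) = -1·(2979/695) since 695 mod 4 = 3, 2979 mod 4 = 3; sign now -1
(2979/695) = (199/695)   [reduce mod 695]
reciprocity: (199/695) = -1·(695/199) since 199 mod 4 = 3, 695 mod 4 = 3; sign now +1
(695/199) = (98/199)   [reduce mod 199]
98 = 2^1·49; (2/199) = +1 since 199 mod 8 = 7, so (98/199) = (+1)^1·(49/199); sign now +1
reciprocity: (49/199) = +1·(199/49) since 49 mod 4 = 1, 199 mod 4 = 3; sign now +1
(199/49) = (3/49)   [reduce mod 49]
reciprocity: (3/49) = +1·(49/3) since 3 mod 4 = 3, 49 mod 4 = 1; sign now +1
(49/3) = (1/3)   [reduce mod 3]
(1/3) = 1; final value = sign = +1

1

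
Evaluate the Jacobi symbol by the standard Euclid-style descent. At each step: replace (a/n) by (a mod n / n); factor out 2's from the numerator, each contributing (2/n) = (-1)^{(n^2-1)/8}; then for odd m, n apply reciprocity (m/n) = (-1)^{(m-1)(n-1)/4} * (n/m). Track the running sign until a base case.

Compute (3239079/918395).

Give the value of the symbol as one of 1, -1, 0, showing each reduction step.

-1

(3239079/918395) = (483894/918395)   [reduce mod 918395]
483894 = 2^1·241947; (2/918395) = -1 since 918395 mod 8 = 3, so (483894/918395) = (-1)^1·(241947/918395); sign now -1
reciprocity: (241947/918395) = -1·(918395/241947) since 241947 mod 4 = 3, 918395 mod 4 = 3; sign now +1
(918395/241947) = (192554/241947)   [reduce mod 241947]
192554 = 2^1·96277; (2/241947) = -1 since 241947 mod 8 = 3, so (192554/241947) = (-1)^1·(96277/241947); sign now -1
reciprocity: (96277/241947) = +1·(241947/96277) since 96277 mod 4 = 1, 241947 mod 4 = 3; sign now -1
(241947/96277) = (49393/96277)   [reduce mod 96277]
reciprocity: (49393/96277) = +1·(96277/49393) since 49393 mod 4 = 1, 96277 mod 4 = 1; sign now -1
(96277/49393) = (46884/49393)   [reduce mod 49393]
46884 = 2^2·11721; (2/49393) = +1 since 49393 mod 8 = 1, so (46884/49393) = (+1)^2·(11721/49393); sign now -1
reciprocity: (11721/49393) = +1·(49393/11721) since 11721 mod 4 = 1, 49393 mod 4 = 1; sign now -1
(49393/11721) = (2509/11721)   [reduce mod 11721]
reciprocity: (2509/11721) = +1·(11721/2509) since 2509 mod 4 = 1, 11721 mod 4 = 1; sign now -1
(11721/2509) = (1685/2509)   [reduce mod 2509]
reciprocity: (1685/2509) = +1·(2509/1685) since 1685 mod 4 = 1, 2509 mod 4 = 1; sign now -1
(2509/1685) = (824/1685)   [reduce mod 1685]
824 = 2^3·103; (2/1685) = -1 since 1685 mod 8 = 5, so (824/1685) = (-1)^3·(103/1685); sign now +1
reciprocity: (103/1685) = +1·(1685/103) since 103 mod 4 = 3, 1685 mod 4 = 1; sign now +1
(1685/103) = (37/103)   [reduce mod 103]
reciprocity: (37/103) = +1·(103/37) since 37 mod 4 = 1, 103 mod 4 = 3; sign now +1
(103/37) = (29/37)   [reduce mod 37]
reciprocity: (29/37) = +1·(37/29) since 29 mod 4 = 1, 37 mod 4 = 1; sign now +1
(37/29) = (8/29)   [reduce mod 29]
8 = 2^3·1; (2/29) = -1 since 29 mod 8 = 5, so (8/29) = (-1)^3·(1/29); sign now -1
(1/29) = 1; final value = sign = -1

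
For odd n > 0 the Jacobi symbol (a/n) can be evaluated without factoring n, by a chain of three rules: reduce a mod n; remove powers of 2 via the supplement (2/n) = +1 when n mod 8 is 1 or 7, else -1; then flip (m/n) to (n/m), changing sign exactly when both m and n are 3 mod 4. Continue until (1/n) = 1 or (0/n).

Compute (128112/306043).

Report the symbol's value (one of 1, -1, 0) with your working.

factor out 2^4: 128112 = 2^4·8007; with 306043 mod 8 = 3, (2/306043) = -1; sign now +1; continue with (8007/306043)
flip (8007/306043) -> (306043/8007): both odd, 8007 mod 4 = 3, 306043 mod 4 = 3, so the flip contributes -1; sign now -1
(306043/8007): 306043 mod 8007 = 1777, so (306043/8007) = (1777/8007)
flip (1777/8007) -> (8007/1777): both odd, 1777 mod 4 = 1, 8007 mod 4 = 3, so the flip contributes +1; sign now -1
(8007/1777): 8007 mod 1777 = 899, so (8007/1777) = (899/1777)
flip (899/1777) -> (1777/899): both odd, 899 mod 4 = 3, 1777 mod 4 = 1, so the flip contributes +1; sign now -1
(1777/899): 1777 mod 899 = 878, so (1777/899) = (878/899)
factor out 2^1: 878 = 2^1·439; with 899 mod 8 = 3, (2/899) = -1; sign now +1; continue with (439/899)
flip (439/899) -> (899/439): both odd, 439 mod 4 = 3, 899 mod 4 = 3, so the flip contributes -1; sign now -1
(899/439): 899 mod 439 = 21, so (899/439) = (21/439)
flip (21/439) -> (439/21): both odd, 21 mod 4 = 1, 439 mod 4 = 3, so the flip contributes +1; sign now -1
(439/21): 439 mod 21 = 19, so (439/21) = (19/21)
flip (19/21) -> (21/19): both odd, 19 mod 4 = 3, 21 mod 4 = 1, so the flip contributes +1; sign now -1
(21/19): 21 mod 19 = 2, so (21/19) = (2/19)
factor out 2^1: 2 = 2^1·1; with 19 mod 8 = 3, (2/19) = -1; sign now +1; continue with (1/19)
reached (1/19) = 1, so the symbol is +1

1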